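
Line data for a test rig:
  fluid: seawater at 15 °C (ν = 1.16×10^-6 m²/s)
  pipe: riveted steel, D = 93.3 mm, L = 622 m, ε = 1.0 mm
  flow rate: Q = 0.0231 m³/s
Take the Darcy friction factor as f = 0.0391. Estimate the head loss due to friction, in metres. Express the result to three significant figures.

V = 4Q/(πD²) = 4·0.0231/(π·0.0933²) = 3.379 m/s
h_f = f(L/D)V²/(2g) = 0.03910·(622/0.0933)·3.379²/(2·9.81) = 151.7 m

h_f ≈ 152 m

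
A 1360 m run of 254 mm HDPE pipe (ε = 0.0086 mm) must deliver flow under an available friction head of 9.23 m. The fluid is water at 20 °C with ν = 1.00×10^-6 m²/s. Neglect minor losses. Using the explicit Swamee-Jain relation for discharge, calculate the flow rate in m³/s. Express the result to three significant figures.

Swamee-Jain (Type II): Q = -0.965·√(gD⁵h_f/L)·ln[ε/(3.7D) + √(3.17ν²L/(gD³h_f))]
√(gD⁵h_f/L) = √(9.81·0.254⁵·9.23/1360) = 0.008390
ε/(3.7D) = 9.15×10^-6; √(3.17ν²L/(gD³h_f)) = 5.39×10^-5
Q = -0.965·0.008390·ln(6.305×10^-5) = 0.07830 m³/s
Check: V = 1.55 m/s, Re = 3.93×10^5, f = 0.01413, h_f = 9.21 m ≈ 9.23 m ✓

Q ≈ 0.0783 m³/s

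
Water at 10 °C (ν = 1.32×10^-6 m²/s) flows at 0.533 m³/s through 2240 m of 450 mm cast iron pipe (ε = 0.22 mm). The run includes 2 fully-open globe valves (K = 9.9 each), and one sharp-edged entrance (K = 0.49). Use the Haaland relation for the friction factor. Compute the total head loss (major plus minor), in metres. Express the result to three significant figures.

H_L ≈ 60.2 m

V = 4Q/(πD²) = 3.351 m/s; V²/2g = 0.5724 m
Re = 1.14×10^6, ε/D = 4.89×10^-4 → f = 0.01704 (Haaland)
Major: h_f = f(L/D)·V²/2g = 0.01704·4978·0.5724 = 48.56 m
Minor: ΣK = 20.3; h_m = ΣK·V²/2g = 11.61 m
Total H_L = 48.56 + 11.61 = 60.18 m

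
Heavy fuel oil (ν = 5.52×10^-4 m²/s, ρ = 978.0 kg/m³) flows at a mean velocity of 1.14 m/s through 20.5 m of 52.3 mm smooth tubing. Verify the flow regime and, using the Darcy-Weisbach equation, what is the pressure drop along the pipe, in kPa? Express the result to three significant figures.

Re = VD/ν = 1.14·0.05230/5.52×10^-4 = 108 → laminar (Re < 2300)
f = 64/Re = 0.5925
h_f = f(L/D)V²/(2g) = 0.5925·(20.5/0.05230)·1.14²/(2·9.81) = 15.38 m
Δp = ρg·h_f = 978.0·9.81·15.38 = 147.6 kPa

Δp ≈ 148 kPa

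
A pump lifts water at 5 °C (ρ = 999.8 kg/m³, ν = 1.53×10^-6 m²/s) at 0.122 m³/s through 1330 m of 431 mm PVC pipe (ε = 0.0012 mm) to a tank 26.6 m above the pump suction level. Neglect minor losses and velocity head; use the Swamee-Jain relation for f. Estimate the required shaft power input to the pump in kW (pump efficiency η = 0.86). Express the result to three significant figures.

V = 4Q/(πD²) = 0.8362 m/s; Re = 2.36×10^5; ε/D = 2.78×10^-6; f = 0.01508
h_f = f(L/D)V²/2g = 1.658 m
Total head H = z + h_f = 26.6 + 1.658 = 28.26 m
P_hyd = ρgQH = 999.8·9.81·0.122·28.26 = 33.81 kW
P_shaft = P_hyd/η = 33.81/0.86 = 39.32 kW

P_shaft ≈ 39.3 kW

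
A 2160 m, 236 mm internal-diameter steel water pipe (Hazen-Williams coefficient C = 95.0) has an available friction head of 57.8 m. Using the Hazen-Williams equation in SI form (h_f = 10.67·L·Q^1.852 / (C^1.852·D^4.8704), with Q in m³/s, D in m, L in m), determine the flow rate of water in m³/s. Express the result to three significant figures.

Rearranging: Q = [h_f·C^1.852·D^4.8704 / (10.67·L)]^(1/1.852)
Q = [57.8·95.0^1.852·0.236^4.8704 / (10.67·2160)]^0.540 = 0.08401 m³/s

Q ≈ 0.0840 m³/s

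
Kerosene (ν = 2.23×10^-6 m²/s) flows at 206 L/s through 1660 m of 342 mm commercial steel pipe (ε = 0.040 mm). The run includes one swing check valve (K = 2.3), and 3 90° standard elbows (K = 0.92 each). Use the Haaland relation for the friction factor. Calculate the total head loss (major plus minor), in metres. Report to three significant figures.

H_L ≈ 20.1 m

V = 4Q/(πD²) = 2.242 m/s; V²/2g = 0.2563 m
Re = 3.44×10^5, ε/D = 1.17×10^-4 → f = 0.01510 (Haaland)
Major: h_f = f(L/D)·V²/2g = 0.01510·4854·0.2563 = 18.79 m
Minor: ΣK = 5.06; h_m = ΣK·V²/2g = 1.297 m
Total H_L = 18.79 + 1.297 = 20.09 m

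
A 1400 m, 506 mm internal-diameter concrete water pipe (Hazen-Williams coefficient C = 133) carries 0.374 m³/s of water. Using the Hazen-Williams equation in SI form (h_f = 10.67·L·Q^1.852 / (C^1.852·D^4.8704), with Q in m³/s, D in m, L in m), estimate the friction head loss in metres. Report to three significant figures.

h_f ≈ 7.78 m

h_f = 10.67·1400·0.374^1.852 / (133^1.852·0.506^4.8704) = 7.776 m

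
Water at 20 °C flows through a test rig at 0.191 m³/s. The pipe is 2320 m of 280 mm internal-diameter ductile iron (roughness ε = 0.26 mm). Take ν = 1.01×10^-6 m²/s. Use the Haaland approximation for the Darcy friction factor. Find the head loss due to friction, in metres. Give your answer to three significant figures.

V = 4Q/(πD²) = 4·0.191/(π·0.280²) = 3.102 m/s
Re = VD/ν = 3.102·0.280/1.01×10^-6 = 8.60×10^5 → turbulent
ε/D = 0.26/280 = 9.29×10^-4
Haaland: f = 0.01965
h_f = f(L/D)V²/(2g) = 0.01965·(2320/0.280)·3.102²/(2·9.81) = 79.85 m

h_f ≈ 79.8 m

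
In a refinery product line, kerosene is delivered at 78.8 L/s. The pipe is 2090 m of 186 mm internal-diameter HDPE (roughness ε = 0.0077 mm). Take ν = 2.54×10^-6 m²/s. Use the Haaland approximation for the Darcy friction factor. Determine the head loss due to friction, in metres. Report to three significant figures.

V = 4Q/(πD²) = 4·0.0788/(π·0.186²) = 2.900 m/s
Re = VD/ν = 2.900·0.186/2.54×10^-6 = 2.12×10^5 → turbulent
ε/D = 0.0077/186 = 4.14×10^-5
Haaland: f = 0.01560
h_f = f(L/D)V²/(2g) = 0.01560·(2090/0.186)·2.900²/(2·9.81) = 75.16 m

h_f ≈ 75.2 m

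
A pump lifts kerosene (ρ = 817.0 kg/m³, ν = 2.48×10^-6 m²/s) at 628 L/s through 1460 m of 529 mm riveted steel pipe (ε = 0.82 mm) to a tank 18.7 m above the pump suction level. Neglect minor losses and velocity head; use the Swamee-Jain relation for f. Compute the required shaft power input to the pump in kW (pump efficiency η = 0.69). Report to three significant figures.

V = 4Q/(πD²) = 2.857 m/s; Re = 6.09×10^5; ε/D = 0.00155; f = 0.02238
h_f = f(L/D)V²/2g = 25.70 m
Total head H = z + h_f = 18.7 + 25.70 = 44.40 m
P_hyd = ρgQH = 817.0·9.81·0.628·44.40 = 223.5 kW
P_shaft = P_hyd/η = 223.5/0.69 = 323.9 kW

P_shaft ≈ 324 kW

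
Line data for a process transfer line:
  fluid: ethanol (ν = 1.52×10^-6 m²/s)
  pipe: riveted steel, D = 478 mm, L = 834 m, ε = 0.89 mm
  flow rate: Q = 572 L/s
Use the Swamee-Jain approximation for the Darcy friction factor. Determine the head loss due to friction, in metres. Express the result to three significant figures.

h_f ≈ 21.0 m

V = 4Q/(πD²) = 4·0.572/(π·0.478²) = 3.188 m/s
Re = VD/ν = 3.188·0.478/1.52×10^-6 = 1.00×10^6 → turbulent
ε/D = 0.89/478 = 0.00186
Swamee-Jain: f = 0.02325
h_f = f(L/D)V²/(2g) = 0.02325·(834/0.478)·3.188²/(2·9.81) = 21.01 m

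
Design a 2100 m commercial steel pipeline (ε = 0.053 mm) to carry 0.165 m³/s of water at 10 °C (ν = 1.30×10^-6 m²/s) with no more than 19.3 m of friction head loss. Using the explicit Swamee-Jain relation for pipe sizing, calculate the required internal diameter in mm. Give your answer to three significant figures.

D ≈ 330 mm

Swamee-Jain (Type III): D = 0.66·[ε^1.25·(LQ²/(gh_f))^4.75 + ν·Q^9.4·(L/(gh_f))^5.2]^0.04
LQ²/(gh_f) = 0.3020; L/(gh_f) = 11.09
Term 1 = ε^1.25·(…)^4.75 = 1.53×10^-8; Term 2 = ν·Q^9.4·(…)^5.2 = 1.56×10^-8
D = 0.66·(1.53×10^-8 + 1.56×10^-8)^0.04 = 0.3305 m = 330 mm
Check: V = 1.92 m/s, Re = 4.89×10^5, f = 0.01516, h_f = 18.2 m ≈ 19.3 m ✓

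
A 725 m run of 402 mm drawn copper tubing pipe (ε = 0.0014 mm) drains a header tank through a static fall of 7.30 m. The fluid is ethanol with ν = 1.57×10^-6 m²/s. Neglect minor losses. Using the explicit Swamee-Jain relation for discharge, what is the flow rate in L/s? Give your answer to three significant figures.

Swamee-Jain (Type II): Q = -0.965·√(gD⁵h_f/L)·ln[ε/(3.7D) + √(3.17ν²L/(gD³h_f))]
√(gD⁵h_f/L) = √(9.81·0.402⁵·7.30/725) = 0.03220
ε/(3.7D) = 9.41×10^-7; √(3.17ν²L/(gD³h_f)) = 3.49×10^-5
Q = -0.965·0.03220·ln(3.584×10^-5) = 0.3181 m³/s
Check: V = 2.51 m/s, Re = 6.42×10^5, f = 0.01259, h_f = 7.27 m ≈ 7.30 m ✓

Q ≈ 318 L/s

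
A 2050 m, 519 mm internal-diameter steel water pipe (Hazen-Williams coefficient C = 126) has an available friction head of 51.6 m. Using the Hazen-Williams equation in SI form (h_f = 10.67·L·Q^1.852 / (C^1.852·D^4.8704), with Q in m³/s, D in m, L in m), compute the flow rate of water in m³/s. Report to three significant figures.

Rearranging: Q = [h_f·C^1.852·D^4.8704 / (10.67·L)]^(1/1.852)
Q = [51.6·126^1.852·0.519^4.8704 / (10.67·2050)]^0.540 = 0.8565 m³/s

Q ≈ 0.856 m³/s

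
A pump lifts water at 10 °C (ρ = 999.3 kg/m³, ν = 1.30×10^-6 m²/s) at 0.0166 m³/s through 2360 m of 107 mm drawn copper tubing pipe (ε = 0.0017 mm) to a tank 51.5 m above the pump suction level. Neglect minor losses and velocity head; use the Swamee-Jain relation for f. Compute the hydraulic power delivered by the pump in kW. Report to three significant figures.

V = 4Q/(πD²) = 1.846 m/s; Re = 1.52×10^5; ε/D = 1.59×10^-5; f = 0.01652
h_f = f(L/D)V²/2g = 63.30 m
Total head H = z + h_f = 51.5 + 63.30 = 114.8 m
P_hyd = ρgQH = 999.3·9.81·0.0166·114.8 = 18.68 kW

P_hyd ≈ 18.7 kW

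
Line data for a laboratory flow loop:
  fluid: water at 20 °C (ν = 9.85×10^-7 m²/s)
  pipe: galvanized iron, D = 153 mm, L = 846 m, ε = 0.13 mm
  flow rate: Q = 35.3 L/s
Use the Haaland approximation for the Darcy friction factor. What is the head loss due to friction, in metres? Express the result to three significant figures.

V = 4Q/(πD²) = 4·0.0353/(π·0.153²) = 1.920 m/s
Re = VD/ν = 1.920·0.153/9.85×10^-7 = 2.98×10^5 → turbulent
ε/D = 0.13/153 = 8.50×10^-4
Haaland: f = 0.01987
h_f = f(L/D)V²/(2g) = 0.01987·(846/0.153)·1.920²/(2·9.81) = 20.64 m

h_f ≈ 20.6 m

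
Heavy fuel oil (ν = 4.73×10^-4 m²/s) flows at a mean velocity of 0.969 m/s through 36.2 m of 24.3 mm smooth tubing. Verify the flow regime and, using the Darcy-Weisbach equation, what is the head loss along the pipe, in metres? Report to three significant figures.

h_f ≈ 91.7 m

Re = VD/ν = 0.969·0.02430/4.73×10^-4 = 49.8 → laminar (Re < 2300)
f = 64/Re = 1.286
h_f = f(L/D)V²/(2g) = 1.286·(36.2/0.02430)·0.969²/(2·9.81) = 91.66 m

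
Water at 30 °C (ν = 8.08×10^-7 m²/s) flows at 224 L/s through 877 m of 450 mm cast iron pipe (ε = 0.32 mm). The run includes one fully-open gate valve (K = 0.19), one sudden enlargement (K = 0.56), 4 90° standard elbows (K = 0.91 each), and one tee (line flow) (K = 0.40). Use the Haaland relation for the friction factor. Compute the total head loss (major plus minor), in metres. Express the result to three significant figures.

V = 4Q/(πD²) = 1.408 m/s; V²/2g = 0.1011 m
Re = 7.84×10^5, ε/D = 7.11×10^-4 → f = 0.01857 (Haaland)
Major: h_f = f(L/D)·V²/2g = 0.01857·1949·0.1011 = 3.659 m
Minor: ΣK = 4.79; h_m = ΣK·V²/2g = 0.4843 m
Total H_L = 3.659 + 0.4843 = 4.143 m

H_L ≈ 4.14 m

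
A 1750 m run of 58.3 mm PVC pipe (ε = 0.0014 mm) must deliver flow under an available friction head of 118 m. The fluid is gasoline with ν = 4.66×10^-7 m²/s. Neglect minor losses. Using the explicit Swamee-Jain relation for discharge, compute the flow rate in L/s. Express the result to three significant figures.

Q ≈ 6.08 L/s

Swamee-Jain (Type II): Q = -0.965·√(gD⁵h_f/L)·ln[ε/(3.7D) + √(3.17ν²L/(gD³h_f))]
√(gD⁵h_f/L) = √(9.81·0.0583⁵·118/1750) = 6.675×10^-4
ε/(3.7D) = 6.49×10^-6; √(3.17ν²L/(gD³h_f)) = 7.25×10^-5
Q = -0.965·6.675×10^-4·ln(7.896×10^-5) = 0.006085 m³/s
Check: V = 2.28 m/s, Re = 2.85×10^5, f = 0.01478, h_f = 117 m ≈ 118 m ✓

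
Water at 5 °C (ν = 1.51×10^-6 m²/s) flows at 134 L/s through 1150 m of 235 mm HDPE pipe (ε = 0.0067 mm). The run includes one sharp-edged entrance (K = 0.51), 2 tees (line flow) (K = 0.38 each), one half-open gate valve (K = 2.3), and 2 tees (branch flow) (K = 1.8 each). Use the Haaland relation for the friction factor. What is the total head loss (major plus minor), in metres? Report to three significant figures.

V = 4Q/(πD²) = 3.089 m/s; V²/2g = 0.4865 m
Re = 4.81×10^5, ε/D = 2.85×10^-5 → f = 0.01349 (Haaland)
Major: h_f = f(L/D)·V²/2g = 0.01349·4894·0.4865 = 32.11 m
Minor: ΣK = 7.17; h_m = ΣK·V²/2g = 3.488 m
Total H_L = 32.11 + 3.488 = 35.60 m

H_L ≈ 35.6 m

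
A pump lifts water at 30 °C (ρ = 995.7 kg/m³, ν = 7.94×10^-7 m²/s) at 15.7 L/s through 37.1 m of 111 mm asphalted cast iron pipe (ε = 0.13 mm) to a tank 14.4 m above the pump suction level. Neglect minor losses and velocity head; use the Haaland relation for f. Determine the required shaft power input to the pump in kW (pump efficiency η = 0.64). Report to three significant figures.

P_shaft ≈ 3.68 kW

V = 4Q/(πD²) = 1.622 m/s; Re = 2.27×10^5; ε/D = 0.00117; f = 0.02145
h_f = f(L/D)V²/2g = 0.9617 m
Total head H = z + h_f = 14.4 + 0.9617 = 15.36 m
P_hyd = ρgQH = 995.7·9.81·0.0157·15.36 = 2.356 kW
P_shaft = P_hyd/η = 2.356/0.64 = 3.681 kW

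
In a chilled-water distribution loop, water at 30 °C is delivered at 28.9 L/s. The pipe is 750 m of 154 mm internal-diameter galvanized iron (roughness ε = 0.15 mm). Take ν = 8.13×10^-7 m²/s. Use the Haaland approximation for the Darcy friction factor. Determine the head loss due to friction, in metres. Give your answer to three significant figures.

V = 4Q/(πD²) = 4·0.0289/(π·0.154²) = 1.552 m/s
Re = VD/ν = 1.552·0.154/8.13×10^-7 = 2.94×10^5 → turbulent
ε/D = 0.15/154 = 9.74×10^-4
Haaland: f = 0.02043
h_f = f(L/D)V²/(2g) = 0.02043·(750/0.154)·1.552²/(2·9.81) = 12.21 m

h_f ≈ 12.2 m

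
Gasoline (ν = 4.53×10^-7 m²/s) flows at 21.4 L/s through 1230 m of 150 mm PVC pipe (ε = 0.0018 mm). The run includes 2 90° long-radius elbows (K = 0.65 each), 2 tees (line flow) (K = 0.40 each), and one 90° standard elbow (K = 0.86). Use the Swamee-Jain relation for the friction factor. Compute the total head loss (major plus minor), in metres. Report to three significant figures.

V = 4Q/(πD²) = 1.211 m/s; V²/2g = 0.07475 m
Re = 4.01×10^5, ε/D = 1.20×10^-5 → f = 0.01379 (Swamee-Jain)
Major: h_f = f(L/D)·V²/2g = 0.01379·8200·0.07475 = 8.453 m
Minor: ΣK = 2.96; h_m = ΣK·V²/2g = 0.2212 m
Total H_L = 8.453 + 0.2212 = 8.674 m

H_L ≈ 8.67 m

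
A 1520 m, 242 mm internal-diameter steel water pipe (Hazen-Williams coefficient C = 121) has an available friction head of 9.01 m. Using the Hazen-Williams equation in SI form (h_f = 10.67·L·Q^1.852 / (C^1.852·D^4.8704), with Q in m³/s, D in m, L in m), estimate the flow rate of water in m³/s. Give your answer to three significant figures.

Rearranging: Q = [h_f·C^1.852·D^4.8704 / (10.67·L)]^(1/1.852)
Q = [9.01·121^1.852·0.242^4.8704 / (10.67·1520)]^0.540 = 0.05066 m³/s

Q ≈ 0.0507 m³/s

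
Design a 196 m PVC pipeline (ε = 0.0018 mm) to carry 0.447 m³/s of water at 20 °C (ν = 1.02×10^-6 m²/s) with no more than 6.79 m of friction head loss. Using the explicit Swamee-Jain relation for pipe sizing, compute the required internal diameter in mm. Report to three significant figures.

D ≈ 352 mm

Swamee-Jain (Type III): D = 0.66·[ε^1.25·(LQ²/(gh_f))^4.75 + ν·Q^9.4·(L/(gh_f))^5.2]^0.04
LQ²/(gh_f) = 0.5879; L/(gh_f) = 2.943
Term 1 = ε^1.25·(…)^4.75 = 5.29×10^-9; Term 2 = ν·Q^9.4·(…)^5.2 = 1.44×10^-7
D = 0.66·(5.29×10^-9 + 1.44×10^-7)^0.04 = 0.3520 m = 352 mm
Check: V = 4.59 m/s, Re = 1.59×10^6, f = 0.01093, h_f = 6.54 m ≈ 6.79 m ✓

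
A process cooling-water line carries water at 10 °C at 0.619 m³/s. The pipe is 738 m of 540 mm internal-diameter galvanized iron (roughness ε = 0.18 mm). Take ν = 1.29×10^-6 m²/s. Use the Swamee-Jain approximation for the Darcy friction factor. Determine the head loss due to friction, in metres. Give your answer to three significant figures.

V = 4Q/(πD²) = 4·0.619/(π·0.540²) = 2.703 m/s
Re = VD/ν = 2.703·0.540/1.29×10^-6 = 1.13×10^6 → turbulent
ε/D = 0.18/540 = 3.33×10^-4
Swamee-Jain: f = 0.01597
h_f = f(L/D)V²/(2g) = 0.01597·(738/0.540)·2.703²/(2·9.81) = 8.127 m

h_f ≈ 8.13 m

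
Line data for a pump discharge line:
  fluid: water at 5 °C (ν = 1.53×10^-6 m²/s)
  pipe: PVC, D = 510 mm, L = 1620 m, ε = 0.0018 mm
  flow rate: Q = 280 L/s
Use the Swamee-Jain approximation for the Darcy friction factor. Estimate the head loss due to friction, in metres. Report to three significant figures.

V = 4Q/(πD²) = 4·0.280/(π·0.510²) = 1.371 m/s
Re = VD/ν = 1.371·0.510/1.53×10^-6 = 4.57×10^5 → turbulent
ε/D = 0.0018/510 = 3.53×10^-6
Swamee-Jain: f = 0.01336
h_f = f(L/D)V²/(2g) = 0.01336·(1620/0.510)·1.371²/(2·9.81) = 4.063 m

h_f ≈ 4.06 m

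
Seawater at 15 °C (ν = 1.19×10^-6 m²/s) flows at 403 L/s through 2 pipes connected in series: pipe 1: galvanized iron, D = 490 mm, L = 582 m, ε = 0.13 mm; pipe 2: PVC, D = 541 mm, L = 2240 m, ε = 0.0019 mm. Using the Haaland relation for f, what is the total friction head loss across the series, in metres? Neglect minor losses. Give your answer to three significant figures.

H ≈ 12.1 m

Pipe 1: V = 2.137 m/s, Re = 8.80×10^5, ε/D = 2.65×10^-4, f = 0.01536, h_1 = f(L/D)V²/2g = 4.247 m
Pipe 2: V = 1.753 m/s, Re = 7.97×10^5, ε/D = 3.51×10^-6, f = 0.01209, h_2 = f(L/D)V²/2g = 7.843 m
Series → Q common, losses add: H = Σh = 12.09 m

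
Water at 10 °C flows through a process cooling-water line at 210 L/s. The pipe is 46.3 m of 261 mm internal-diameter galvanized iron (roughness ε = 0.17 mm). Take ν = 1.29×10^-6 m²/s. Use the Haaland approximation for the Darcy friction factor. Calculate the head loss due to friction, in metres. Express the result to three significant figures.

h_f ≈ 2.54 m

V = 4Q/(πD²) = 4·0.210/(π·0.261²) = 3.925 m/s
Re = VD/ν = 3.925·0.261/1.29×10^-6 = 7.94×10^5 → turbulent
ε/D = 0.17/261 = 6.51×10^-4
Haaland: f = 0.01823
h_f = f(L/D)V²/(2g) = 0.01823·(46.3/0.261)·3.925²/(2·9.81) = 2.539 m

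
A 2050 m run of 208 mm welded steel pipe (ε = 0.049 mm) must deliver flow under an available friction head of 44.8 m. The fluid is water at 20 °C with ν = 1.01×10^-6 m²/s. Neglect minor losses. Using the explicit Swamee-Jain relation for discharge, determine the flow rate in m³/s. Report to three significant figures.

Q ≈ 0.0808 m³/s

Swamee-Jain (Type II): Q = -0.965·√(gD⁵h_f/L)·ln[ε/(3.7D) + √(3.17ν²L/(gD³h_f))]
√(gD⁵h_f/L) = √(9.81·0.208⁵·44.8/2050) = 0.009136
ε/(3.7D) = 6.37×10^-5; √(3.17ν²L/(gD³h_f)) = 4.09×10^-5
Q = -0.965·0.009136·ln(1.046×10^-4) = 0.08080 m³/s
Check: V = 2.38 m/s, Re = 4.90×10^5, f = 0.01586, h_f = 45.1 m ≈ 44.8 m ✓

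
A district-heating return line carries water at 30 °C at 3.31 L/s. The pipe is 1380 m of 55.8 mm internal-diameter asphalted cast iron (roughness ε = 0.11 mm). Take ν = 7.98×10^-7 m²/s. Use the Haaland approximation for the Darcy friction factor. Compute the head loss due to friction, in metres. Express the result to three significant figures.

V = 4Q/(πD²) = 4·0.00331/(π·0.0558²) = 1.354 m/s
Re = VD/ν = 1.354·0.0558/7.98×10^-7 = 9.46×10^4 → turbulent
ε/D = 0.11/55.8 = 0.00197
Haaland: f = 0.02498
h_f = f(L/D)V²/(2g) = 0.02498·(1380/0.0558)·1.354²/(2·9.81) = 57.69 m

h_f ≈ 57.7 m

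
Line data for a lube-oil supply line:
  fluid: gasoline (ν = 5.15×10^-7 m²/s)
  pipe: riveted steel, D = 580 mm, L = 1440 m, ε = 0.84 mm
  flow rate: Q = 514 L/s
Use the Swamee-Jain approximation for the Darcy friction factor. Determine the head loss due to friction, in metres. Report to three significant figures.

V = 4Q/(πD²) = 4·0.514/(π·0.580²) = 1.945 m/s
Re = VD/ν = 1.945·0.580/5.15×10^-7 = 2.19×10^6 → turbulent
ε/D = 0.84/580 = 0.00145
Swamee-Jain: f = 0.02169
h_f = f(L/D)V²/(2g) = 0.02169·(1440/0.580)·1.945²/(2·9.81) = 10.39 m

h_f ≈ 10.4 m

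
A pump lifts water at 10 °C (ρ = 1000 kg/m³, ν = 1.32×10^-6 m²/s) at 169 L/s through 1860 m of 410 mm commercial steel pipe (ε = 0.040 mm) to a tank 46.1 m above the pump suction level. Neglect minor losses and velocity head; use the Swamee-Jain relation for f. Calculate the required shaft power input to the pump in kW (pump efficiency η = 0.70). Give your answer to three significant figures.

V = 4Q/(πD²) = 1.280 m/s; Re = 3.98×10^5; ε/D = 9.76×10^-5; f = 0.01485
h_f = f(L/D)V²/2g = 5.625 m
Total head H = z + h_f = 46.1 + 5.625 = 51.72 m
P_hyd = ρgQH = 1000·9.81·0.169·51.72 = 85.75 kW
P_shaft = P_hyd/η = 85.75/0.70 = 122.5 kW

P_shaft ≈ 123 kW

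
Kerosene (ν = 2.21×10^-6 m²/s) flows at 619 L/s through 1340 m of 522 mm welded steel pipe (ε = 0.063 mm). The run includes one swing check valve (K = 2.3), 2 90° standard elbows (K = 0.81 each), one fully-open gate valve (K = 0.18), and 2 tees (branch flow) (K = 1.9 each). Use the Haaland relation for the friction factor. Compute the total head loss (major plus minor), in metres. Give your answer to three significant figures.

H_L ≈ 18.7 m

V = 4Q/(πD²) = 2.892 m/s; V²/2g = 0.4264 m
Re = 6.83×10^5, ε/D = 1.21×10^-4 → f = 0.01405 (Haaland)
Major: h_f = f(L/D)·V²/2g = 0.01405·2567·0.4264 = 15.38 m
Minor: ΣK = 7.90; h_m = ΣK·V²/2g = 3.369 m
Total H_L = 15.38 + 3.369 = 18.75 m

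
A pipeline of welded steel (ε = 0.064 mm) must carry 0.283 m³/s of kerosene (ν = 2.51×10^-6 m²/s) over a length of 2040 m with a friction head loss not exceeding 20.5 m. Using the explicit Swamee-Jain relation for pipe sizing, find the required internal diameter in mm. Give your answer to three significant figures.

Swamee-Jain (Type III): D = 0.66·[ε^1.25·(LQ²/(gh_f))^4.75 + ν·Q^9.4·(L/(gh_f))^5.2]^0.04
LQ²/(gh_f) = 0.8124; L/(gh_f) = 10.14
Term 1 = ε^1.25·(…)^4.75 = 2.13×10^-6; Term 2 = ν·Q^9.4·(…)^5.2 = 3.01×10^-6
D = 0.66·(2.13×10^-6 + 3.01×10^-6)^0.04 = 0.4055 m = 406 mm
Check: V = 2.19 m/s, Re = 3.54×10^5, f = 0.01565, h_f = 19.3 m ≈ 20.5 m ✓

D ≈ 406 mm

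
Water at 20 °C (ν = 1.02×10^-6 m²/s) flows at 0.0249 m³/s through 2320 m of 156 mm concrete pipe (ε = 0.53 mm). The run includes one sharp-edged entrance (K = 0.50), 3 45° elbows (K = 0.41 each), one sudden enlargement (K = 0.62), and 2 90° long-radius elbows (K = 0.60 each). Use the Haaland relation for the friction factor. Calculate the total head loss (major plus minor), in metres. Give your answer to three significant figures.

H_L ≈ 36.0 m

V = 4Q/(πD²) = 1.303 m/s; V²/2g = 0.08650 m
Re = 1.99×10^5, ε/D = 0.00340 → f = 0.02771 (Haaland)
Major: h_f = f(L/D)·V²/2g = 0.02771·14872·0.08650 = 35.65 m
Minor: ΣK = 3.55; h_m = ΣK·V²/2g = 0.3071 m
Total H_L = 35.65 + 0.3071 = 35.96 m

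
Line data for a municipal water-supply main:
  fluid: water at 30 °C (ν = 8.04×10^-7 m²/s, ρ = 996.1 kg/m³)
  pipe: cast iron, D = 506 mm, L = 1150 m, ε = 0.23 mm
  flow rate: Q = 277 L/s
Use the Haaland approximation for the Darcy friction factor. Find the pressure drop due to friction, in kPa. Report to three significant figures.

V = 4Q/(πD²) = 4·0.277/(π·0.506²) = 1.377 m/s
Re = VD/ν = 1.377·0.506/8.04×10^-7 = 8.67×10^5 → turbulent
ε/D = 0.23/506 = 4.55×10^-4
Haaland: f = 0.01692
h_f = f(L/D)V²/(2g) = 0.01692·(1150/0.506)·1.377²/(2·9.81) = 3.719 m
Δp = ρg·h_f = 996.1·9.81·3.719 = 36.34 kPa

Δp ≈ 36.3 kPa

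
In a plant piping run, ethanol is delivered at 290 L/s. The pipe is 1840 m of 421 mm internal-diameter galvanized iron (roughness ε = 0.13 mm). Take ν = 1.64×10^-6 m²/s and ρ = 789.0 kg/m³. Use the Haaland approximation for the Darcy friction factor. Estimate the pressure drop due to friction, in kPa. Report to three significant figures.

V = 4Q/(πD²) = 4·0.290/(π·0.421²) = 2.083 m/s
Re = VD/ν = 2.083·0.421/1.64×10^-6 = 5.35×10^5 → turbulent
ε/D = 0.13/421 = 3.09×10^-4
Haaland: f = 0.01616
h_f = f(L/D)V²/(2g) = 0.01616·(1840/0.421)·2.083²/(2·9.81) = 15.62 m
Δp = ρg·h_f = 789.0·9.81·15.62 = 120.9 kPa

Δp ≈ 121 kPa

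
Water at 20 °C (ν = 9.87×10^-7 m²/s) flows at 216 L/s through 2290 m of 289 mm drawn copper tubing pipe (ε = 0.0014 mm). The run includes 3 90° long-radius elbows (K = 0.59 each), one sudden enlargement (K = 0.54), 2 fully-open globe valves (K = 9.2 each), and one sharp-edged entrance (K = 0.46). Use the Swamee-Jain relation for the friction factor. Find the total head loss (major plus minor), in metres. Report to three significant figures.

H_L ≈ 63.4 m

V = 4Q/(πD²) = 3.293 m/s; V²/2g = 0.5526 m
Re = 9.64×10^5, ε/D = 4.84×10^-6 → f = 0.01180 (Swamee-Jain)
Major: h_f = f(L/D)·V²/2g = 0.01180·7924·0.5526 = 51.66 m
Minor: ΣK = 21.2; h_m = ΣK·V²/2g = 11.70 m
Total H_L = 51.66 + 11.70 = 63.36 m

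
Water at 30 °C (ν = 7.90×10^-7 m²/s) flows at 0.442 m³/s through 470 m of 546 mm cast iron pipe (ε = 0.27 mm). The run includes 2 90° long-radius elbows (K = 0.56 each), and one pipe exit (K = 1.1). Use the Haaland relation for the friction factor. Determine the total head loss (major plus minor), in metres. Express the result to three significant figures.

V = 4Q/(πD²) = 1.888 m/s; V²/2g = 0.1816 m
Re = 1.30×10^6, ε/D = 4.95×10^-4 → f = 0.01703 (Haaland)
Major: h_f = f(L/D)·V²/2g = 0.01703·860.8·0.1816 = 2.663 m
Minor: ΣK = 2.22; h_m = ΣK·V²/2g = 0.4032 m
Total H_L = 2.663 + 0.4032 = 3.067 m

H_L ≈ 3.07 m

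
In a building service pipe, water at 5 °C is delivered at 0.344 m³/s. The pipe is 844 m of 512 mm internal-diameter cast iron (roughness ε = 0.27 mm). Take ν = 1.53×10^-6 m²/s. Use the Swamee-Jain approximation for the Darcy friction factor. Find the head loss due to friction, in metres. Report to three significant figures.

h_f ≈ 4.19 m

V = 4Q/(πD²) = 4·0.344/(π·0.512²) = 1.671 m/s
Re = VD/ν = 1.671·0.512/1.53×10^-6 = 5.59×10^5 → turbulent
ε/D = 0.27/512 = 5.27×10^-4
Swamee-Jain: f = 0.01785
h_f = f(L/D)V²/(2g) = 0.01785·(844/0.512)·1.671²/(2·9.81) = 4.187 m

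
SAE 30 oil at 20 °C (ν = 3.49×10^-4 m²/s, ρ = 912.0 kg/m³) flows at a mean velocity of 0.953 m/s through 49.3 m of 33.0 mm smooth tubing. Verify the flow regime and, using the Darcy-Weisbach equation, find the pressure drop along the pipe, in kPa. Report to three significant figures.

Re = VD/ν = 0.953·0.03300/3.49×10^-4 = 90.1 → laminar (Re < 2300)
f = 64/Re = 0.7102
h_f = f(L/D)V²/(2g) = 0.7102·(49.3/0.03300)·0.953²/(2·9.81) = 49.12 m
Δp = ρg·h_f = 912.0·9.81·49.12 = 439.4 kPa

Δp ≈ 439 kPa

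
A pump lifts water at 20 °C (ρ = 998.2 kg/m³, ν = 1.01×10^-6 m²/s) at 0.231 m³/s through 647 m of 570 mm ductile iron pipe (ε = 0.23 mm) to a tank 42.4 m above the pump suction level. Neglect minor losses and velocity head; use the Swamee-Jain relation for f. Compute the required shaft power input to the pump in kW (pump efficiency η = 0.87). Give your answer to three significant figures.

P_shaft ≈ 112 kW

V = 4Q/(πD²) = 0.9053 m/s; Re = 5.11×10^5; ε/D = 4.04×10^-4; f = 0.01712
h_f = f(L/D)V²/2g = 0.8117 m
Total head H = z + h_f = 42.4 + 0.8117 = 43.21 m
P_hyd = ρgQH = 998.2·9.81·0.231·43.21 = 97.75 kW
P_shaft = P_hyd/η = 97.75/0.87 = 112.4 kW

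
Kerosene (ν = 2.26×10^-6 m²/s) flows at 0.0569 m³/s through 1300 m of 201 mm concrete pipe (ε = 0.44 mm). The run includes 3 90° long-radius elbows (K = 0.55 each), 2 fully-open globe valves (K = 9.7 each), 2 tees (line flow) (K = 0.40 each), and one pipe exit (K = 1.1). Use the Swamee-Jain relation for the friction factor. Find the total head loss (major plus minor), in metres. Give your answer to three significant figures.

V = 4Q/(πD²) = 1.793 m/s; V²/2g = 0.1639 m
Re = 1.59×10^5, ε/D = 0.00219 → f = 0.02522 (Swamee-Jain)
Major: h_f = f(L/D)·V²/2g = 0.02522·6468·0.1639 = 26.74 m
Minor: ΣK = 22.9; h_m = ΣK·V²/2g = 3.761 m
Total H_L = 26.74 + 3.761 = 30.50 m

H_L ≈ 30.5 m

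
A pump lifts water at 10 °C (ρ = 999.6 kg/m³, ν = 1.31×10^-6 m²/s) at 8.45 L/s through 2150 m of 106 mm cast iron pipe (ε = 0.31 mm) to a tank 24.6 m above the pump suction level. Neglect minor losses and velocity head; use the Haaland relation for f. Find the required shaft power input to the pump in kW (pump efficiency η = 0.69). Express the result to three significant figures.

P_shaft ≈ 6.09 kW

V = 4Q/(πD²) = 0.9575 m/s; Re = 7.75×10^4; ε/D = 0.00292; f = 0.02754
h_f = f(L/D)V²/2g = 26.11 m
Total head H = z + h_f = 24.6 + 26.11 = 50.71 m
P_hyd = ρgQH = 999.6·9.81·0.00845·50.71 = 4.202 kW
P_shaft = P_hyd/η = 4.202/0.69 = 6.089 kW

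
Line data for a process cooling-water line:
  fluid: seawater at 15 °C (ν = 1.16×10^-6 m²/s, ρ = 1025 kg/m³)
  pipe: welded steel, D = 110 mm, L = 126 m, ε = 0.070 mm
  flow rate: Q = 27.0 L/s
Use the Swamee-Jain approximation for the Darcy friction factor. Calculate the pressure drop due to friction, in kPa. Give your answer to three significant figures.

V = 4Q/(πD²) = 4·0.0270/(π·0.110²) = 2.841 m/s
Re = VD/ν = 2.841·0.110/1.16×10^-6 = 2.69×10^5 → turbulent
ε/D = 0.070/110 = 6.36×10^-4
Swamee-Jain: f = 0.01920
h_f = f(L/D)V²/(2g) = 0.01920·(126/0.110)·2.841²/(2·9.81) = 9.048 m
Δp = ρg·h_f = 1025·9.81·9.048 = 90.98 kPa

Δp ≈ 91.0 kPa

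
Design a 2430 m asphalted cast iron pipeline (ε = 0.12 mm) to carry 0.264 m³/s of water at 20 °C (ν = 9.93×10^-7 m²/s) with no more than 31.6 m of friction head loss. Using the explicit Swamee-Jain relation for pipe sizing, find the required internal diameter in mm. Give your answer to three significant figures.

D ≈ 378 mm

Swamee-Jain (Type III): D = 0.66·[ε^1.25·(LQ²/(gh_f))^4.75 + ν·Q^9.4·(L/(gh_f))^5.2]^0.04
LQ²/(gh_f) = 0.5463; L/(gh_f) = 7.839
Term 1 = ε^1.25·(…)^4.75 = 7.11×10^-7; Term 2 = ν·Q^9.4·(…)^5.2 = 1.62×10^-7
D = 0.66·(7.11×10^-7 + 1.62×10^-7)^0.04 = 0.3777 m = 378 mm
Check: V = 2.36 m/s, Re = 8.96×10^5, f = 0.01599, h_f = 29.1 m ≈ 31.6 m ✓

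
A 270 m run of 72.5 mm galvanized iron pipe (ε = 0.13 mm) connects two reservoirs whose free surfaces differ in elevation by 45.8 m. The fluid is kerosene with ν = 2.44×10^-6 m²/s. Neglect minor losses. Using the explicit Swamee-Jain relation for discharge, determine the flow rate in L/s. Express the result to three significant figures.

Q ≈ 12.9 L/s

Swamee-Jain (Type II): Q = -0.965·√(gD⁵h_f/L)·ln[ε/(3.7D) + √(3.17ν²L/(gD³h_f))]
√(gD⁵h_f/L) = √(9.81·0.0725⁵·45.8/270) = 0.001826
ε/(3.7D) = 4.85×10^-4; √(3.17ν²L/(gD³h_f)) = 1.73×10^-4
Q = -0.965·0.001826·ln(6.571×10^-4) = 0.01291 m³/s
Check: V = 3.13 m/s, Re = 9.29×10^4, f = 0.02490, h_f = 46.2 m ≈ 45.8 m ✓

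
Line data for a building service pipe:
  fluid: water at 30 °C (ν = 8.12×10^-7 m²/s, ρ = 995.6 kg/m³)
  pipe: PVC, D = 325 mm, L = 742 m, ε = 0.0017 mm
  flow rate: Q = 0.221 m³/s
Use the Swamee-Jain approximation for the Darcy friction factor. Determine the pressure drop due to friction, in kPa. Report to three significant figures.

Δp ≈ 93.7 kPa

V = 4Q/(πD²) = 4·0.221/(π·0.325²) = 2.664 m/s
Re = VD/ν = 2.664·0.325/8.12×10^-7 = 1.07×10^6 → turbulent
ε/D = 0.0017/325 = 5.23×10^-6
Swamee-Jain: f = 0.01162
h_f = f(L/D)V²/(2g) = 0.01162·(742/0.325)·2.664²/(2·9.81) = 9.595 m
Δp = ρg·h_f = 995.6·9.81·9.595 = 93.72 kPa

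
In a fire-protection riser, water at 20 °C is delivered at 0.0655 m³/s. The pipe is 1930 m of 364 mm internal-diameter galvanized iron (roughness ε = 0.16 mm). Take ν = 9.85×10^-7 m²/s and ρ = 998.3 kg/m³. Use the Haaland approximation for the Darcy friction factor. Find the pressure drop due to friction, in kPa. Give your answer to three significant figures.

V = 4Q/(πD²) = 4·0.0655/(π·0.364²) = 0.6294 m/s
Re = VD/ν = 0.6294·0.364/9.85×10^-7 = 2.33×10^5 → turbulent
ε/D = 0.16/364 = 4.40×10^-4
Haaland: f = 0.01807
h_f = f(L/D)V²/(2g) = 0.01807·(1930/0.364)·0.6294²/(2·9.81) = 1.935 m
Δp = ρg·h_f = 998.3·9.81·1.935 = 18.95 kPa

Δp ≈ 18.9 kPa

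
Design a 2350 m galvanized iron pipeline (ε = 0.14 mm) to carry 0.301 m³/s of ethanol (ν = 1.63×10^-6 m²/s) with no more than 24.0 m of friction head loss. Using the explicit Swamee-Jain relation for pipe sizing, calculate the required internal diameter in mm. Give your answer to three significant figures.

D ≈ 420 mm

Swamee-Jain (Type III): D = 0.66·[ε^1.25·(LQ²/(gh_f))^4.75 + ν·Q^9.4·(L/(gh_f))^5.2]^0.04
LQ²/(gh_f) = 0.9043; L/(gh_f) = 9.981
Term 1 = ε^1.25·(…)^4.75 = 9.44×10^-6; Term 2 = ν·Q^9.4·(…)^5.2 = 3.21×10^-6
D = 0.66·(9.44×10^-6 + 3.21×10^-6)^0.04 = 0.4204 m = 420 mm
Check: V = 2.17 m/s, Re = 5.59×10^5, f = 0.01651, h_f = 22.1 m ≈ 24.0 m ✓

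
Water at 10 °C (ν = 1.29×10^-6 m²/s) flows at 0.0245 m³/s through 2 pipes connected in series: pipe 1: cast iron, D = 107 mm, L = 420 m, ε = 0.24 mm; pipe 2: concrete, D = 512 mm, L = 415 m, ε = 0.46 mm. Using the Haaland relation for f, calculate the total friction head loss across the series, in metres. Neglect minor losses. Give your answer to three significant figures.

H ≈ 36.9 m

Pipe 1: V = 2.725 m/s, Re = 2.26×10^5, ε/D = 0.00224, f = 0.02485, h_1 = f(L/D)V²/2g = 36.90 m
Pipe 2: V = 0.1190 m/s, Re = 4.72×10^4, ε/D = 8.98×10^-4, f = 0.02363, h_2 = f(L/D)V²/2g = 0.01382 m
Series → Q common, losses add: H = Σh = 36.92 m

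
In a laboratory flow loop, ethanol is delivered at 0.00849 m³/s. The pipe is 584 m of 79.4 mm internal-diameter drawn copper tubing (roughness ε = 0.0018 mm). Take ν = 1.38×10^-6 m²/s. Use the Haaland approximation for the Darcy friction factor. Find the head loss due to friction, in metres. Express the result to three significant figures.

V = 4Q/(πD²) = 4·0.00849/(π·0.0794²) = 1.715 m/s
Re = VD/ν = 1.715·0.0794/1.38×10^-6 = 9.87×10^4 → turbulent
ε/D = 0.0018/79.4 = 2.27×10^-5
Haaland: f = 0.01796
h_f = f(L/D)V²/(2g) = 0.01796·(584/0.0794)·1.715²/(2·9.81) = 19.80 m

h_f ≈ 19.8 m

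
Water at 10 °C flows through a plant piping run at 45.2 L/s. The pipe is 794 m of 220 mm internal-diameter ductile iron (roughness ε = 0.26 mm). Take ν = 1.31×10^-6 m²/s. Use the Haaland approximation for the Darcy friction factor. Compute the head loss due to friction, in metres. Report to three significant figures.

V = 4Q/(πD²) = 4·0.0452/(π·0.220²) = 1.189 m/s
Re = VD/ν = 1.189·0.220/1.31×10^-6 = 2.00×10^5 → turbulent
ε/D = 0.26/220 = 0.00118
Haaland: f = 0.02161
h_f = f(L/D)V²/(2g) = 0.02161·(794/0.220)·1.189²/(2·9.81) = 5.621 m

h_f ≈ 5.62 m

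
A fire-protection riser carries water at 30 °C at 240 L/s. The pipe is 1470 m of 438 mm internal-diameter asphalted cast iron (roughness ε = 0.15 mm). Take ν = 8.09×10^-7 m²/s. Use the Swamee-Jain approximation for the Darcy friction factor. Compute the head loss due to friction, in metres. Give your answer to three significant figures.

h_f ≈ 7.04 m

V = 4Q/(πD²) = 4·0.240/(π·0.438²) = 1.593 m/s
Re = VD/ν = 1.593·0.438/8.09×10^-7 = 8.62×10^5 → turbulent
ε/D = 0.15/438 = 3.42×10^-4
Swamee-Jain: f = 0.01622
h_f = f(L/D)V²/(2g) = 0.01622·(1470/0.438)·1.593²/(2·9.81) = 7.040 m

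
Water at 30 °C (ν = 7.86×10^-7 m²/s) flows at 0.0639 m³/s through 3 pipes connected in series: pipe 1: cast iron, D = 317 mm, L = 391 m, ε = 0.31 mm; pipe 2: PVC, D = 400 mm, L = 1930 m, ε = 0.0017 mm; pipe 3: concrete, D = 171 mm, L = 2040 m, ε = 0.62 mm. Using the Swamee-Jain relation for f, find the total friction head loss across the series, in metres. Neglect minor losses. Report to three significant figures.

Pipe 1: V = 0.8096 m/s, Re = 3.27×10^5, ε/D = 9.78×10^-4, f = 0.02058, h_1 = f(L/D)V²/2g = 0.8480 m
Pipe 2: V = 0.5085 m/s, Re = 2.59×10^5, ε/D = 4.25×10^-6, f = 0.01483, h_2 = f(L/D)V²/2g = 0.9428 m
Pipe 3: V = 2.782 m/s, Re = 6.05×10^5, ε/D = 0.00363, f = 0.02790, h_3 = f(L/D)V²/2g = 131.4 m
Series → Q common, losses add: H = Σh = 133.1 m

H ≈ 133 m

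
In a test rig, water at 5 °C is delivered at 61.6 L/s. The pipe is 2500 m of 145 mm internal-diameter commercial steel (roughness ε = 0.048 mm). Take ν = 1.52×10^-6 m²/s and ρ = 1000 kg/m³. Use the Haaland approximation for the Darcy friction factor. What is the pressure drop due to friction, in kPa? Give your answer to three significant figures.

Δp ≈ 2010 kPa

V = 4Q/(πD²) = 4·0.0616/(π·0.145²) = 3.730 m/s
Re = VD/ν = 3.730·0.145/1.52×10^-6 = 3.56×10^5 → turbulent
ε/D = 0.048/145 = 3.31×10^-4
Haaland: f = 0.01678
h_f = f(L/D)V²/(2g) = 0.01678·(2500/0.145)·3.730²/(2·9.81) = 205.2 m
Δp = ρg·h_f = 1000·9.81·205.2 = 2013 kPa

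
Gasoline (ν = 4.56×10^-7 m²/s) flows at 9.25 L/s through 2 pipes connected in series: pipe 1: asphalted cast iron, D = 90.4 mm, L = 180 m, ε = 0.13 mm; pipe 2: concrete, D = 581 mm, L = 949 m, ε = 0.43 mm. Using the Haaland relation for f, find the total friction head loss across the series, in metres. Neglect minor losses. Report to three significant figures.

H ≈ 4.69 m

Pipe 1: V = 1.441 m/s, Re = 2.86×10^5, ε/D = 0.00144, f = 0.02223, h_1 = f(L/D)V²/2g = 4.686 m
Pipe 2: V = 0.03489 m/s, Re = 4.45×10^4, ε/D = 7.40×10^-4, f = 0.02340, h_2 = f(L/D)V²/2g = 0.002372 m
Series → Q common, losses add: H = Σh = 4.689 m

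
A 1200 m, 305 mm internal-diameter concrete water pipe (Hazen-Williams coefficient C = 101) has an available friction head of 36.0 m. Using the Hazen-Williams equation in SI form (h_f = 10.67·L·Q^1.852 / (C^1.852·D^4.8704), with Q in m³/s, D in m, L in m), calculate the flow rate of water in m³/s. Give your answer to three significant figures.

Q ≈ 0.186 m³/s

Rearranging: Q = [h_f·C^1.852·D^4.8704 / (10.67·L)]^(1/1.852)
Q = [36.0·101^1.852·0.305^4.8704 / (10.67·1200)]^0.540 = 0.1865 m³/s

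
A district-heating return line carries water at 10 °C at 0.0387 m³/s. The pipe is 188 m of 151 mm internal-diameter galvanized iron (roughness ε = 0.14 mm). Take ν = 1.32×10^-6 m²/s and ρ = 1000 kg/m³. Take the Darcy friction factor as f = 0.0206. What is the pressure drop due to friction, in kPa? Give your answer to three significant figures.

V = 4Q/(πD²) = 4·0.0387/(π·0.151²) = 2.161 m/s
h_f = f(L/D)V²/(2g) = 0.02060·(188/0.151)·2.161²/(2·9.81) = 6.105 m
Δp = ρg·h_f = 1000·9.81·6.105 = 59.89 kPa

Δp ≈ 59.9 kPa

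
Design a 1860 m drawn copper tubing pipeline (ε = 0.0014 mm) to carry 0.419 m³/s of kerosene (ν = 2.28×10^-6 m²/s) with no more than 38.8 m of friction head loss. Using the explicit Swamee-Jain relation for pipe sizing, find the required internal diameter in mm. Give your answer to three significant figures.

D ≈ 394 mm

Swamee-Jain (Type III): D = 0.66·[ε^1.25·(LQ²/(gh_f))^4.75 + ν·Q^9.4·(L/(gh_f))^5.2]^0.04
LQ²/(gh_f) = 0.8579; L/(gh_f) = 4.887
Term 1 = ε^1.25·(…)^4.75 = 2.33×10^-8; Term 2 = ν·Q^9.4·(…)^5.2 = 2.45×10^-6
D = 0.66·(2.33×10^-8 + 2.45×10^-6)^0.04 = 0.3938 m = 394 mm
Check: V = 3.44 m/s, Re = 5.94×10^5, f = 0.01276, h_f = 36.3 m ≈ 38.8 m ✓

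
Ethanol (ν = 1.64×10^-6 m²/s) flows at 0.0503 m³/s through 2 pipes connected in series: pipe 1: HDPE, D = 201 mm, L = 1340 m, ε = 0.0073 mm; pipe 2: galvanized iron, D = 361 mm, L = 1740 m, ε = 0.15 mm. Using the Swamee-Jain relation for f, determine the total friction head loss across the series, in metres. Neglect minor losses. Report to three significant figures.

H ≈ 14.8 m

Pipe 1: V = 1.585 m/s, Re = 1.94×10^5, ε/D = 3.63×10^-5, f = 0.01594, h_1 = f(L/D)V²/2g = 13.61 m
Pipe 2: V = 0.4914 m/s, Re = 1.08×10^5, ε/D = 4.16×10^-4, f = 0.01983, h_2 = f(L/D)V²/2g = 1.177 m
Series → Q common, losses add: H = Σh = 14.79 m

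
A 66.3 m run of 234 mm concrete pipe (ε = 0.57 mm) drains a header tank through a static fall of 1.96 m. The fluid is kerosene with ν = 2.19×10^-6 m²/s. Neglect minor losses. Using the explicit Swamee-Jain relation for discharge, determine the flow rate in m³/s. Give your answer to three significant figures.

Q ≈ 0.0996 m³/s

Swamee-Jain (Type II): Q = -0.965·√(gD⁵h_f/L)·ln[ε/(3.7D) + √(3.17ν²L/(gD³h_f))]
√(gD⁵h_f/L) = √(9.81·0.234⁵·1.96/66.3) = 0.01426
ε/(3.7D) = 6.58×10^-4; √(3.17ν²L/(gD³h_f)) = 6.40×10^-5
Q = -0.965·0.01426·ln(7.223×10^-4) = 0.09956 m³/s
Check: V = 2.32 m/s, Re = 2.47×10^5, f = 0.02549, h_f = 1.97 m ≈ 1.96 m ✓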